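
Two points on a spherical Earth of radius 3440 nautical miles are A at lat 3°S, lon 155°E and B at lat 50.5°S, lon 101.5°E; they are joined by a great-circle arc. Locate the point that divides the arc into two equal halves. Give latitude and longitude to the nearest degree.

Write both endpoints as unit vectors p₁, p₂ with components (cos φ cos λ, cos φ sin λ, sin φ).
The central angle between the endpoints is δ = arccos(p₁·p₂) ≈ 1.139 rad (65.3°).
Interpolate at f = 1/2 with slerp weights a = sin((1−f)δ)/sin δ ≈ 0.594, b = sin(fδ)/sin δ ≈ 0.594.
p = a·p₁ + b·p₂ ≈ (-0.613, 0.621, -0.489); φ = arcsin(p_z) ≈ -29.29°, λ = atan2(p_y, p_x) ≈ 134.63°.

≈ lat 29°S, lon 135°E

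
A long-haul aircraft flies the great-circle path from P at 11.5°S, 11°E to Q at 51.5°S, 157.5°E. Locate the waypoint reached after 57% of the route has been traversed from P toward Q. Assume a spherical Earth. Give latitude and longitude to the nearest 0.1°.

The haversine formula gives a central angle δ ≈ 1.931 rad (110.6°) between the endpoints.
Interpolate at f = 0.57 with slerp weights a = sin((1−f)δ)/sin δ ≈ 0.789, b = sin(fδ)/sin δ ≈ 0.953.
p = a·p₁ + b·p₂ ≈ (0.211, 0.374, -0.903); φ = arcsin(p_z) ≈ -64.55°, λ = atan2(p_y, p_x) ≈ 60.61°.

≈ 64.5°S, 60.6°E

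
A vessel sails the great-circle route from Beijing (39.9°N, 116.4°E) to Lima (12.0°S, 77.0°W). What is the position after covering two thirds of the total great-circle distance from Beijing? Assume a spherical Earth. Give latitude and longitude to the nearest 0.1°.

≈ 34.5°N, 96.1°W

Write both endpoints as unit vectors p₁, p₂ with components (cos φ cos λ, cos φ sin λ, sin φ).
The central angle between the endpoints is δ = arccos(p₁·p₂) ≈ 2.613 rad (149.7°).
Interpolate at f = 2/3 with slerp weights a = sin((1−f)δ)/sin δ ≈ 1.516, b = sin(fδ)/sin δ ≈ 1.953.
p = a·p₁ + b·p₂ ≈ (-0.087, -0.820, 0.566); φ = arcsin(p_z) ≈ 34.49°, λ = atan2(p_y, p_x) ≈ -96.08°.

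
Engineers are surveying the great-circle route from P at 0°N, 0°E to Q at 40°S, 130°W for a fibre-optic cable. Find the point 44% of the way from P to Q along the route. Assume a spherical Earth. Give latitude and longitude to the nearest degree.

Convert each endpoint to a unit vector on the sphere (x = cos φ cos λ, y = cos φ sin λ, z = sin φ).
The central angle between the endpoints is δ = arccos(p₁·p₂) ≈ 2.086 rad (119.5°).
Interpolate at f = 0.44 with slerp weights a = sin((1−f)δ)/sin δ ≈ 1.057, b = sin(fδ)/sin δ ≈ 0.912.
p = a·p₁ + b·p₂ ≈ (0.608, -0.535, -0.587); φ = arcsin(p_z) ≈ -35.91°, λ = atan2(p_y, p_x) ≈ -41.39°.

≈ 36°S, 41°W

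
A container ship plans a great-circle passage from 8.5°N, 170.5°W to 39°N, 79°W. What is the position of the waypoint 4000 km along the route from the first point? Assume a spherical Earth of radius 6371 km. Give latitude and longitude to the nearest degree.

≈ 29°N, 139°W

Write both endpoints as unit vectors p₁, p₂ with components (cos φ cos λ, cos φ sin λ, sin φ).
The central angle between the endpoints is δ = arccos(p₁·p₂) ≈ 1.498 rad (85.8°). The total great-circle distance is δ·R ≈ 1.498 × 6371 ≈ 9543 km, so the target fraction is f = 4000/9543 ≈ 0.419.
Interpolate at f ≈ 0.419 with slerp weights a = sin((1−f)δ)/sin δ ≈ 0.766, b = sin(fδ)/sin δ ≈ 0.589.
p = a·p₁ + b·p₂ ≈ (-0.660, -0.574, 0.484); φ = arcsin(p_z) ≈ 28.94°, λ = atan2(p_y, p_x) ≈ -138.98°.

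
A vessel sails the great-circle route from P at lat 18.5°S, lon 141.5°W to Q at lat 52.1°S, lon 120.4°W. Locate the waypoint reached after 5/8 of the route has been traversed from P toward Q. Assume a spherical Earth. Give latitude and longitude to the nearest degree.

≈ lat 40°S, lon 131°W

Write both endpoints as unit vectors p₁, p₂ with components (cos φ cos λ, cos φ sin λ, sin φ).
The central angle between the endpoints is δ = arccos(p₁·p₂) ≈ 0.654 rad (37.5°).
Interpolate at f = 5/8 with slerp weights a = sin((1−f)δ)/sin δ ≈ 0.399, b = sin(fδ)/sin δ ≈ 0.653.
p = a·p₁ + b·p₂ ≈ (-0.499, -0.582, -0.642); φ = arcsin(p_z) ≈ -39.95°, λ = atan2(p_y, p_x) ≈ -130.64°.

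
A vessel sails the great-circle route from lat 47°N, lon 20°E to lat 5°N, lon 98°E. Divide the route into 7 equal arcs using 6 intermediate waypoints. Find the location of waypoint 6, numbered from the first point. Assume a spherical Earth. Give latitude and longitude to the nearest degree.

≈ lat 13°N, lon 90°E

Write both endpoints as unit vectors p₁, p₂ with components (cos φ cos λ, cos φ sin λ, sin φ).
The central angle between the endpoints is δ = arccos(p₁·p₂) ≈ 1.364 rad (78.2°).
Interpolate at f = 6/7 with slerp weights a = sin((1−f)δ)/sin δ ≈ 0.198, b = sin(fδ)/sin δ ≈ 0.941.
p = a·p₁ + b·p₂ ≈ (-0.004, 0.974, 0.227); φ = arcsin(p_z) ≈ 13.10°, λ = atan2(p_y, p_x) ≈ 90.21°.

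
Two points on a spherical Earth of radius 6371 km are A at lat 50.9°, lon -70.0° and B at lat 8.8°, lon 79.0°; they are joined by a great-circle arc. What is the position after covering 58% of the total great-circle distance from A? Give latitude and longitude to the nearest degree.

Convert each endpoint to a unit vector on the sphere (x = cos φ cos λ, y = cos φ sin λ, z = sin φ).
The central angle between the endpoints is δ = arccos(p₁·p₂) ≈ 1.999 rad (114.6°).
Interpolate at f = 0.58 with slerp weights a = sin((1−f)δ)/sin δ ≈ 0.818, b = sin(fδ)/sin δ ≈ 1.008.
p = a·p₁ + b·p₂ ≈ (0.367, 0.493, 0.789); φ = arcsin(p_z) ≈ 52.12°, λ = atan2(p_y, p_x) ≈ 53.34°.

≈ lat 52°, lon 53°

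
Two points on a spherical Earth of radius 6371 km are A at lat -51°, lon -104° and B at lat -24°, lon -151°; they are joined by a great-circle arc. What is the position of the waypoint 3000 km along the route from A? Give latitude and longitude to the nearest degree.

≈ lat -37°, lon -136°

From cos δ = sin φ₁ sin φ₂ + cos φ₁ cos φ₂ cos Δλ, the central angle is δ ≈ 0.784 rad (44.9°). The total great-circle distance is δ·R ≈ 0.784 × 6371 ≈ 4994 km, so the target fraction is f = 3000/4994 ≈ 0.601.
Interpolate at f ≈ 0.601 with slerp weights a = sin((1−f)δ)/sin δ ≈ 0.436, b = sin(fδ)/sin δ ≈ 0.643.
p = a·p₁ + b·p₂ ≈ (-0.580, -0.551, -0.600); φ = arcsin(p_z) ≈ -36.89°, λ = atan2(p_y, p_x) ≈ -136.47°.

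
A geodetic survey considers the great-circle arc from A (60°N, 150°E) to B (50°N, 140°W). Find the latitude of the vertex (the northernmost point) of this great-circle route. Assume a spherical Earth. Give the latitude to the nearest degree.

The great circle lies in the plane with unit normal n̂ = (p₁ × p₂)/|p₁ × p₂|.
Here n̂_z ≈ +0.476; the vertex latitude is φ_max = arccos|n̂_z| ≈ 61.6°.

≈ 62°N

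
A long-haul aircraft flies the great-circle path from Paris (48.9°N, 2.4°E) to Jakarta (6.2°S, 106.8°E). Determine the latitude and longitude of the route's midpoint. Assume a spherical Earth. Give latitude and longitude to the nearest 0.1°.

≈ 31.7°N, 69.3°E

Write both endpoints as unit vectors p₁, p₂ with components (cos φ cos λ, cos φ sin λ, sin φ).
The central angle between the endpoints is δ = arccos(p₁·p₂) ≈ 1.817 rad (104.1°).
Interpolate at f = 1/2 with slerp weights a = sin((1−f)δ)/sin δ ≈ 0.813, b = sin(fδ)/sin δ ≈ 0.813.
p = a·p₁ + b·p₂ ≈ (0.300, 0.796, 0.525); φ = arcsin(p_z) ≈ 31.67°, λ = atan2(p_y, p_x) ≈ 69.33°.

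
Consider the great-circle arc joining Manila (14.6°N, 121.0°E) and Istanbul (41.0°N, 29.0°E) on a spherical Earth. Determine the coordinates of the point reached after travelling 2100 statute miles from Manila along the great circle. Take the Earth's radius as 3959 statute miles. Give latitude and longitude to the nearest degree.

Convert each endpoint to a unit vector on the sphere (x = cos φ cos λ, y = cos φ sin λ, z = sin φ).
The central angle between the endpoints is δ = arccos(p₁·p₂) ≈ 1.430 rad (82.0°). The total great-circle distance is δ·R ≈ 1.430 × 3959 ≈ 5663 mi, so the target fraction is f = 2100/5663 ≈ 0.371.
Interpolate at f ≈ 0.371 with slerp weights a = sin((1−f)δ)/sin δ ≈ 0.791, b = sin(fδ)/sin δ ≈ 0.511.
p = a·p₁ + b·p₂ ≈ (-0.057, 0.843, 0.535); φ = arcsin(p_z) ≈ 32.32°, λ = atan2(p_y, p_x) ≈ 93.87°.

≈ 32°N, 94°E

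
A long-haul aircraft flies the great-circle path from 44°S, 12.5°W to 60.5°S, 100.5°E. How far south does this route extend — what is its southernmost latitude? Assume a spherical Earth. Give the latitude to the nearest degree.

The great circle lies in the plane with unit normal n̂ = (p₁ × p₂)/|p₁ × p₂|.
Here n̂_z ≈ +0.369; the vertex latitude is φ_max = arccos|n̂_z| ≈ 68.4°.
Check via Clairaut: cos φ_max = |cos φ₁| · sin C = cos(44.0°)·sin(149.2°) ≈ 0.369, again giving ≈ 68.4°.

≈ 68°S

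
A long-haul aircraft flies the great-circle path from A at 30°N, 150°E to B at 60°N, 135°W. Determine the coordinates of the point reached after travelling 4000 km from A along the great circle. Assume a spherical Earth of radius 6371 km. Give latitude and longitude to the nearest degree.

≈ 55°N, 174°W

From cos δ = sin φ₁ sin φ₂ + cos φ₁ cos φ₂ cos Δλ, the central angle is δ ≈ 0.994 rad (57.0°). The total great-circle distance is δ·R ≈ 0.994 × 6371 ≈ 6335 km, so the target fraction is f = 4000/6335 ≈ 0.631.
Interpolate at f ≈ 0.631 with slerp weights a = sin((1−f)δ)/sin δ ≈ 0.427, b = sin(fδ)/sin δ ≈ 0.701.
p = a·p₁ + b·p₂ ≈ (-0.568, -0.063, 0.820); φ = arcsin(p_z) ≈ 55.13°, λ = atan2(p_y, p_x) ≈ -173.71°.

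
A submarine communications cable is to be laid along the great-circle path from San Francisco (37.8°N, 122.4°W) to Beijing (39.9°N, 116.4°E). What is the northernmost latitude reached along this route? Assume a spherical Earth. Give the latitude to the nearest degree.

≈ 59°N

The great circle lies in the plane with unit normal n̂ = (p₁ × p₂)/|p₁ × p₂|.
Here n̂_z ≈ -0.520; the vertex latitude is φ_max = arccos|n̂_z| ≈ 58.7°.
Check via Clairaut: cos φ_max = |cos φ₁| · sin C = cos(37.8°)·sin(41.2°) ≈ 0.520, again giving ≈ 58.7°.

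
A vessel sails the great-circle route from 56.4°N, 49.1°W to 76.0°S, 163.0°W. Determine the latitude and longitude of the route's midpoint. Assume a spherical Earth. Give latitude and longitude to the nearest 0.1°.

≈ 15.2°S, 75.0°W

Write both endpoints as unit vectors p₁, p₂ with components (cos φ cos λ, cos φ sin λ, sin φ).
The central angle between the endpoints is δ = arccos(p₁·p₂) ≈ 2.611 rad (149.6°).
Interpolate at f = 1/2 with slerp weights a = sin((1−f)δ)/sin δ ≈ 1.906, b = sin(fδ)/sin δ ≈ 1.906.
p = a·p₁ + b·p₂ ≈ (0.250, -0.932, -0.262); φ = arcsin(p_z) ≈ -15.18°, λ = atan2(p_y, p_x) ≈ -75.01°.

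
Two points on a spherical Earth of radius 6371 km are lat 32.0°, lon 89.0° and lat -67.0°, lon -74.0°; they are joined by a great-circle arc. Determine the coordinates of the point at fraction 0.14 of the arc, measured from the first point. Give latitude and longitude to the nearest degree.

From cos δ = sin φ₁ sin φ₂ + cos φ₁ cos φ₂ cos Δλ, the central angle is δ ≈ 2.506 rad (143.6°).
Interpolate at f = 0.14 with slerp weights a = sin((1−f)δ)/sin δ ≈ 1.405, b = sin(fδ)/sin δ ≈ 0.579.
p = a·p₁ + b·p₂ ≈ (0.083, 0.974, 0.212); φ = arcsin(p_z) ≈ 12.22°, λ = atan2(p_y, p_x) ≈ 85.12°.

≈ lat 12°, lon 85°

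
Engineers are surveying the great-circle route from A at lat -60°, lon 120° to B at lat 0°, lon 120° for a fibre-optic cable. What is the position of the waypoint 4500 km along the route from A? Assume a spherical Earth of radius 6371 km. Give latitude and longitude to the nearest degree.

Convert each endpoint to a unit vector on the sphere (x = cos φ cos λ, y = cos φ sin λ, z = sin φ).
The central angle between the endpoints is δ = arccos(p₁·p₂) ≈ 1.047 rad (60.0°). The total great-circle distance is δ·R ≈ 1.047 × 6371 ≈ 6672 km, so the target fraction is f = 4500/6672 ≈ 0.674.
Interpolate at f ≈ 0.674 with slerp weights a = sin((1−f)δ)/sin δ ≈ 0.386, b = sin(fδ)/sin δ ≈ 0.749.
p = a·p₁ + b·p₂ ≈ (-0.471, 0.816, -0.334); φ = arcsin(p_z) ≈ -19.53°, λ = atan2(p_y, p_x) ≈ 120.00°.

≈ lat -20°, lon 120°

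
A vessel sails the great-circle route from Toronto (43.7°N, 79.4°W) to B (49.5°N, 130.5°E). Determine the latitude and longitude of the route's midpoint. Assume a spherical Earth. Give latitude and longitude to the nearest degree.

The haversine formula gives a central angle δ ≈ 1.452 rad (83.2°) between the endpoints.
Interpolate at f = 1/2 with slerp weights a = sin((1−f)δ)/sin δ ≈ 0.669, b = sin(fδ)/sin δ ≈ 0.669.
p = a·p₁ + b·p₂ ≈ (-0.193, -0.145, 0.970); φ = arcsin(p_z) ≈ 76.03°, λ = atan2(p_y, p_x) ≈ -143.11°.

≈ (76°N, 143°W)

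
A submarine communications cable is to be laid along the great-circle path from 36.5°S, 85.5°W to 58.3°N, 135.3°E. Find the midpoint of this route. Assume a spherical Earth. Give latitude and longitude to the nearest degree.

≈ 26°N, 126°W

Convert each endpoint to a unit vector on the sphere (x = cos φ cos λ, y = cos φ sin λ, z = sin φ).
The central angle between the endpoints is δ = arccos(p₁·p₂) ≈ 2.542 rad (145.7°).
Interpolate at f = 1/2 with slerp weights a = sin((1−f)δ)/sin δ ≈ 1.694, b = sin(fδ)/sin δ ≈ 1.694.
p = a·p₁ + b·p₂ ≈ (-0.526, -0.732, 0.434); φ = arcsin(p_z) ≈ 25.71°, λ = atan2(p_y, p_x) ≈ -125.72°.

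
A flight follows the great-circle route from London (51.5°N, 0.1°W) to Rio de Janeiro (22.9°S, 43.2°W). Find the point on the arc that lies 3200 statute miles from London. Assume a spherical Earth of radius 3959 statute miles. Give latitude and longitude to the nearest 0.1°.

Write both endpoints as unit vectors p₁, p₂ with components (cos φ cos λ, cos φ sin λ, sin φ).
The central angle between the endpoints is δ = arccos(p₁·p₂) ≈ 1.456 rad (83.4°). The total great-circle distance is δ·R ≈ 1.456 × 3959 ≈ 5766 mi, so the target fraction is f = 3200/5766 ≈ 0.555.
Interpolate at f ≈ 0.555 with slerp weights a = sin((1−f)δ)/sin δ ≈ 0.608, b = sin(fδ)/sin δ ≈ 0.728.
p = a·p₁ + b·p₂ ≈ (0.867, -0.460, 0.192); φ = arcsin(p_z) ≈ 11.09°, λ = atan2(p_y, p_x) ≈ -27.93°.

≈ 11.1°N, 27.9°W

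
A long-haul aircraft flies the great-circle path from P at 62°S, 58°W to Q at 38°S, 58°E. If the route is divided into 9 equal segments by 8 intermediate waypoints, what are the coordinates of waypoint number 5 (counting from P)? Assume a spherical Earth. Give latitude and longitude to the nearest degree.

From cos δ = sin φ₁ sin φ₂ + cos φ₁ cos φ₂ cos Δλ, the central angle is δ ≈ 1.179 rad (67.6°).
Interpolate at f = 5/9 with slerp weights a = sin((1−f)δ)/sin δ ≈ 0.541, b = sin(fδ)/sin δ ≈ 0.659.
p = a·p₁ + b·p₂ ≈ (0.410, 0.225, -0.884); φ = arcsin(p_z) ≈ -62.12°, λ = atan2(p_y, p_x) ≈ 28.75°.

≈ 62°S, 29°E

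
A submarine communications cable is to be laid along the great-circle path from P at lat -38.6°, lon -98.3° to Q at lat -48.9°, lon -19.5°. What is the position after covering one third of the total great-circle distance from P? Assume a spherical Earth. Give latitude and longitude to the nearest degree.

≈ lat -48°, lon -76°

From cos δ = sin φ₁ sin φ₂ + cos φ₁ cos φ₂ cos Δλ, the central angle is δ ≈ 0.964 rad (55.3°).
Interpolate at f = 1/3 with slerp weights a = sin((1−f)δ)/sin δ ≈ 0.730, b = sin(fδ)/sin δ ≈ 0.385.
p = a·p₁ + b·p₂ ≈ (0.156, -0.649, -0.745); φ = arcsin(p_z) ≈ -48.16°, λ = atan2(p_y, p_x) ≈ -76.48°.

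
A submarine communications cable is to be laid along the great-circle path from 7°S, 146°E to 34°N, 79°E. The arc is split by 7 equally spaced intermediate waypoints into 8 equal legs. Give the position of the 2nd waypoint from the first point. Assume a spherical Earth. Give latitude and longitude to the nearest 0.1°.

The haversine formula gives a central angle δ ≈ 1.315 rad (75.3°) between the endpoints.
Interpolate at f = 2/8 with slerp weights a = sin((1−f)δ)/sin δ ≈ 0.862, b = sin(fδ)/sin δ ≈ 0.334.
p = a·p₁ + b·p₂ ≈ (-0.656, 0.750, 0.082); φ = arcsin(p_z) ≈ 4.68°, λ = atan2(p_y, p_x) ≈ 131.20°.

≈ 4.7°N, 131.2°E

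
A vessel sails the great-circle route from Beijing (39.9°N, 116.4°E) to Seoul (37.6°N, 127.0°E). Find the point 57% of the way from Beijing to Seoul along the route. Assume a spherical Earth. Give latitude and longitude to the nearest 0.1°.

≈ (38.7°N, 122.5°E)

From cos δ = sin φ₁ sin φ₂ + cos φ₁ cos φ₂ cos Δλ, the central angle is δ ≈ 0.150 rad (8.6°).
Interpolate at f = 0.57 with slerp weights a = sin((1−f)δ)/sin δ ≈ 0.431, b = sin(fδ)/sin δ ≈ 0.571.
p = a·p₁ + b·p₂ ≈ (-0.420, 0.658, 0.625); φ = arcsin(p_z) ≈ 38.71°, λ = atan2(p_y, p_x) ≈ 122.53°.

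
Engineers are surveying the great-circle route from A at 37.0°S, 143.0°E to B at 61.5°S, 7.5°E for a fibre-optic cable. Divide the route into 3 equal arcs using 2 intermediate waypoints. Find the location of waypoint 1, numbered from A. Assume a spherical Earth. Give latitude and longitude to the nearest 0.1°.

From cos δ = sin φ₁ sin φ₂ + cos φ₁ cos φ₂ cos Δλ, the central angle is δ ≈ 1.311 rad (75.1°).
Interpolate at f = 1/3 with slerp weights a = sin((1−f)δ)/sin δ ≈ 0.793, b = sin(fδ)/sin δ ≈ 0.438.
p = a·p₁ + b·p₂ ≈ (-0.299, 0.409, -0.862); φ = arcsin(p_z) ≈ -59.58°, λ = atan2(p_y, p_x) ≈ 126.19°.

≈ 59.6°S, 126.2°E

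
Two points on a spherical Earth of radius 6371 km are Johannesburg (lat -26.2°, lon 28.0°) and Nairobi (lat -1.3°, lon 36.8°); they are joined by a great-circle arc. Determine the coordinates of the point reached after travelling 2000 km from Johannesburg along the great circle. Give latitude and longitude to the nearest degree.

Write both endpoints as unit vectors p₁, p₂ with components (cos φ cos λ, cos φ sin λ, sin φ).
The central angle between the endpoints is δ = arccos(p₁·p₂) ≈ 0.459 rad (26.3°). The total great-circle distance is δ·R ≈ 0.459 × 6371 ≈ 2924 km, so the target fraction is f = 2000/2924 ≈ 0.684.
Interpolate at f ≈ 0.684 with slerp weights a = sin((1−f)δ)/sin δ ≈ 0.326, b = sin(fδ)/sin δ ≈ 0.697.
p = a·p₁ + b·p₂ ≈ (0.816, 0.555, -0.160); φ = arcsin(p_z) ≈ -9.20°, λ = atan2(p_y, p_x) ≈ 34.20°.

≈ lat -9°, lon 34°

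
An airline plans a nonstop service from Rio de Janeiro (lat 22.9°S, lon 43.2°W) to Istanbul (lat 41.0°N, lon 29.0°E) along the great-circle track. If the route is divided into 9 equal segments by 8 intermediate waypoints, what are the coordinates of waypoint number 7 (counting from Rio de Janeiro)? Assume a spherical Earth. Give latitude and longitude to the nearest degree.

Convert each endpoint to a unit vector on the sphere (x = cos φ cos λ, y = cos φ sin λ, z = sin φ).
The central angle between the endpoints is δ = arccos(p₁·p₂) ≈ 1.614 rad (92.5°).
Interpolate at f = 7/9 with slerp weights a = sin((1−f)δ)/sin δ ≈ 0.351, b = sin(fδ)/sin δ ≈ 0.951.
p = a·p₁ + b·p₂ ≈ (0.864, 0.127, 0.488); φ = arcsin(p_z) ≈ 29.18°, λ = atan2(p_y, p_x) ≈ 8.34°.

≈ lat 29°N, lon 8°E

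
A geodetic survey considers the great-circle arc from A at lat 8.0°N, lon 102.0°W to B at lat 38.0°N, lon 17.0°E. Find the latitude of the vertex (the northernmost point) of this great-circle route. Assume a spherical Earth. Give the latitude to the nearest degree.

The great circle lies in the plane with unit normal n̂ = (p₁ × p₂)/|p₁ × p₂|.
Here n̂_z ≈ +0.714; the vertex latitude is φ_max = arccos|n̂_z| ≈ 44.5°.
Check via Clairaut: cos φ_max = |cos φ₁| · sin C = cos(8.0°)·sin(46.1°) ≈ 0.714, again giving ≈ 44.5°.

≈ 44°N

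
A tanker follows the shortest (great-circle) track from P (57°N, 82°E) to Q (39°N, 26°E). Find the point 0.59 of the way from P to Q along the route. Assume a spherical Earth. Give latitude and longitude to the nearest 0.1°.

≈ (49.5°N, 43.8°E)

Write both endpoints as unit vectors p₁, p₂ with components (cos φ cos λ, cos φ sin λ, sin φ).
The central angle between the endpoints is δ = arccos(p₁·p₂) ≈ 0.701 rad (40.1°).
Interpolate at f = 0.59 with slerp weights a = sin((1−f)δ)/sin δ ≈ 0.439, b = sin(fδ)/sin δ ≈ 0.623.
p = a·p₁ + b·p₂ ≈ (0.469, 0.449, 0.761); φ = arcsin(p_z) ≈ 49.52°, λ = atan2(p_y, p_x) ≈ 43.80°.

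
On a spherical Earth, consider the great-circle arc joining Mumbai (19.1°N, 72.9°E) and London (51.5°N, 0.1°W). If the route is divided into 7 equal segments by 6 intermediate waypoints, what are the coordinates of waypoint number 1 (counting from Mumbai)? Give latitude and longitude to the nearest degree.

Write both endpoints as unit vectors p₁, p₂ with components (cos φ cos λ, cos φ sin λ, sin φ).
The central angle between the endpoints is δ = arccos(p₁·p₂) ≈ 1.128 rad (64.7°).
Interpolate at f = 1/7 with slerp weights a = sin((1−f)δ)/sin δ ≈ 0.911, b = sin(fδ)/sin δ ≈ 0.178.
p = a·p₁ + b·p₂ ≈ (0.364, 0.823, 0.437); φ = arcsin(p_z) ≈ 25.92°, λ = atan2(p_y, p_x) ≈ 66.15°.

≈ 26°N, 66°E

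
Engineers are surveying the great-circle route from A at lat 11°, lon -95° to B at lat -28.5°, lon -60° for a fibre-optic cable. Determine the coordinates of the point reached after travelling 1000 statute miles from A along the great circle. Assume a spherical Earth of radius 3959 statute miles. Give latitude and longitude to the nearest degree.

Write both endpoints as unit vectors p₁, p₂ with components (cos φ cos λ, cos φ sin λ, sin φ).
The central angle between the endpoints is δ = arccos(p₁·p₂) ≈ 0.908 rad (52.0°). The total great-circle distance is δ·R ≈ 0.908 × 3959 ≈ 3593 mi, so the target fraction is f = 1000/3593 ≈ 0.278.
Interpolate at f ≈ 0.278 with slerp weights a = sin((1−f)δ)/sin δ ≈ 0.773, b = sin(fδ)/sin δ ≈ 0.317.
p = a·p₁ + b·p₂ ≈ (0.073, -0.997, -0.004); φ = arcsin(p_z) ≈ -0.22°, λ = atan2(p_y, p_x) ≈ -85.80°.

≈ lat 0°, lon -86°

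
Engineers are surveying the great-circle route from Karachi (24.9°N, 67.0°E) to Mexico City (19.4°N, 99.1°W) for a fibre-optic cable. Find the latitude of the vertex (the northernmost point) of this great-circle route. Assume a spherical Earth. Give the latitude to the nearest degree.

≈ 73°N

The great circle lies in the plane with unit normal n̂ = (p₁ × p₂)/|p₁ × p₂|.
Here n̂_z ≈ -0.284; the vertex latitude is φ_max = arccos|n̂_z| ≈ 73.5°.
Check via Clairaut: cos φ_max = |cos φ₁| · sin C = cos(24.9°)·sin(18.3°) ≈ 0.284, again giving ≈ 73.5°.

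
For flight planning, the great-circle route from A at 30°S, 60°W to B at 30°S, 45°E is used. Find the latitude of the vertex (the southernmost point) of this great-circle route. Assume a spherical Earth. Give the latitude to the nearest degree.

≈ 43°S

The great circle lies in the plane with unit normal n̂ = (p₁ × p₂)/|p₁ × p₂|.
Here n̂_z ≈ +0.726; the vertex latitude is φ_max = arccos|n̂_z| ≈ 43.5°.
Check via Clairaut: cos φ_max = |cos φ₁| · sin C = cos(30.0°)·sin(123.1°) ≈ 0.726, again giving ≈ 43.5°.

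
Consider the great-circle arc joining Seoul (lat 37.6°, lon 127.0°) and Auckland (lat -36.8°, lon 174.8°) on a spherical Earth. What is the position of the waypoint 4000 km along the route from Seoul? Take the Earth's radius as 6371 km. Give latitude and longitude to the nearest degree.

≈ lat 7°, lon 148°

The haversine formula gives a central angle δ ≈ 1.510 rad (86.5°) between the endpoints. The total great-circle distance is δ·R ≈ 1.510 × 6371 ≈ 9621 km, so the target fraction is f = 4000/9621 ≈ 0.416.
Interpolate at f ≈ 0.416 with slerp weights a = sin((1−f)δ)/sin δ ≈ 0.774, b = sin(fδ)/sin δ ≈ 0.588.
p = a·p₁ + b·p₂ ≈ (-0.838, 0.532, 0.119); φ = arcsin(p_z) ≈ 6.86°, λ = atan2(p_y, p_x) ≈ 147.59°.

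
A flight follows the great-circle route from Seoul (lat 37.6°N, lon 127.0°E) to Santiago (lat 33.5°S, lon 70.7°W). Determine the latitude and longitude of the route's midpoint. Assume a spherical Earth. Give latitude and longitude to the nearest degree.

≈ lat 13°N, lon 143°W

Write both endpoints as unit vectors p₁, p₂ with components (cos φ cos λ, cos φ sin λ, sin φ).
The central angle between the endpoints is δ = arccos(p₁·p₂) ≈ 2.881 rad (165.1°).
Interpolate at f = 1/2 with slerp weights a = sin((1−f)δ)/sin δ ≈ 3.844, b = sin(fδ)/sin δ ≈ 3.844.
p = a·p₁ + b·p₂ ≈ (-0.773, -0.593, 0.224); φ = arcsin(p_z) ≈ 12.93°, λ = atan2(p_y, p_x) ≈ -142.52°.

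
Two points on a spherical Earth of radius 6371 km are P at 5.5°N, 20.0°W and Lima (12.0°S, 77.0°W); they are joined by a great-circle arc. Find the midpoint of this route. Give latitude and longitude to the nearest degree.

≈ 4°S, 48°W

Write both endpoints as unit vectors p₁, p₂ with components (cos φ cos λ, cos φ sin λ, sin φ).
The central angle between the endpoints is δ = arccos(p₁·p₂) ≈ 1.035 rad (59.3°).
Interpolate at f = 1/2 with slerp weights a = sin((1−f)δ)/sin δ ≈ 0.575, b = sin(fδ)/sin δ ≈ 0.575.
p = a·p₁ + b·p₂ ≈ (0.665, -0.744, -0.064); φ = arcsin(p_z) ≈ -3.70°, λ = atan2(p_y, p_x) ≈ -48.23°.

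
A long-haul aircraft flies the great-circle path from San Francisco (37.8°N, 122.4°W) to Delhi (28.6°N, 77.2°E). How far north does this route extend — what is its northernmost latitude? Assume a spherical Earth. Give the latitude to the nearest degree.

≈ 76°N

The great circle lies in the plane with unit normal n̂ = (p₁ × p₂)/|p₁ × p₂|.
Here n̂_z ≈ -0.249; the vertex latitude is φ_max = arccos|n̂_z| ≈ 75.6°.
Check via Clairaut: cos φ_max = |cos φ₁| · sin C = cos(37.8°)·sin(18.4°) ≈ 0.249, again giving ≈ 75.6°.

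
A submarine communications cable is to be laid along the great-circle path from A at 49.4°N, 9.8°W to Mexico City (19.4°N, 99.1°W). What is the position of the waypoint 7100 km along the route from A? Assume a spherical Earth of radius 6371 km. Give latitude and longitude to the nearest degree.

≈ 27°N, 91°W

Convert each endpoint to a unit vector on the sphere (x = cos φ cos λ, y = cos φ sin λ, z = sin φ).
The central angle between the endpoints is δ = arccos(p₁·p₂) ≈ 1.308 rad (74.9°). The total great-circle distance is δ·R ≈ 1.308 × 6371 ≈ 8334 km, so the target fraction is f = 7100/8334 ≈ 0.852.
Interpolate at f ≈ 0.852 with slerp weights a = sin((1−f)δ)/sin δ ≈ 0.199, b = sin(fδ)/sin δ ≈ 0.930.
p = a·p₁ + b·p₂ ≈ (-0.011, -0.888, 0.460); φ = arcsin(p_z) ≈ 27.39°, λ = atan2(p_y, p_x) ≈ -90.70°.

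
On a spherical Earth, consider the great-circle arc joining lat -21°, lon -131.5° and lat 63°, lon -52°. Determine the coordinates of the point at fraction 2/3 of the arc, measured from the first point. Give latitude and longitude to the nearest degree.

≈ lat 40°, lon -97°

From cos δ = sin φ₁ sin φ₂ + cos φ₁ cos φ₂ cos Δλ, the central angle is δ ≈ 1.815 rad (104.0°).
Interpolate at f = 2/3 with slerp weights a = sin((1−f)δ)/sin δ ≈ 0.586, b = sin(fδ)/sin δ ≈ 0.964.
p = a·p₁ + b·p₂ ≈ (-0.093, -0.755, 0.649); φ = arcsin(p_z) ≈ 40.48°, λ = atan2(p_y, p_x) ≈ -97.03°.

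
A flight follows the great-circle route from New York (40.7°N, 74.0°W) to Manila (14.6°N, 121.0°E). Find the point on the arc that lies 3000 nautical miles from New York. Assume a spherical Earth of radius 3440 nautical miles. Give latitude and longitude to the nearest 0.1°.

Convert each endpoint to a unit vector on the sphere (x = cos φ cos λ, y = cos φ sin λ, z = sin φ).
The central angle between the endpoints is δ = arccos(p₁·p₂) ≈ 2.146 rad (123.0°). The total great-circle distance is δ·R ≈ 2.146 × 3440 ≈ 7383 nmi, so the target fraction is f = 3000/7383 ≈ 0.406.
Interpolate at f ≈ 0.406 with slerp weights a = sin((1−f)δ)/sin δ ≈ 1.140, b = sin(fδ)/sin δ ≈ 0.913.
p = a·p₁ + b·p₂ ≈ (-0.217, -0.074, 0.973); φ = arcsin(p_z) ≈ 76.77°, λ = atan2(p_y, p_x) ≈ -161.21°.

≈ (76.8°N, 161.2°W)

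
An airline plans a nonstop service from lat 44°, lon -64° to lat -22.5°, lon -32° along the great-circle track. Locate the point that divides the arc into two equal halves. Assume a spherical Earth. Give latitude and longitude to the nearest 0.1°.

The haversine formula gives a central angle δ ≈ 1.268 rad (72.7°) between the endpoints.
Interpolate at f = 1/2 with slerp weights a = sin((1−f)δ)/sin δ ≈ 0.621, b = sin(fδ)/sin δ ≈ 0.621.
p = a·p₁ + b·p₂ ≈ (0.682, -0.705, 0.194); φ = arcsin(p_z) ≈ 11.17°, λ = atan2(p_y, p_x) ≈ -45.96°.

≈ lat 11.2°, lon -46.0°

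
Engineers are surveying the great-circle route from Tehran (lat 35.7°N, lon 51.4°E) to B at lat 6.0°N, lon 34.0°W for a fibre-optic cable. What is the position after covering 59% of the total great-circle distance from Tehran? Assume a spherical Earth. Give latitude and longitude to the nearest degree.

≈ lat 24°N, lon 4°W

Convert each endpoint to a unit vector on the sphere (x = cos φ cos λ, y = cos φ sin λ, z = sin φ).
The central angle between the endpoints is δ = arccos(p₁·p₂) ≈ 1.445 rad (82.8°).
Interpolate at f = 0.59 with slerp weights a = sin((1−f)δ)/sin δ ≈ 0.563, b = sin(fδ)/sin δ ≈ 0.759.
p = a·p₁ + b·p₂ ≈ (0.911, -0.065, 0.408); φ = arcsin(p_z) ≈ 24.06°, λ = atan2(p_y, p_x) ≈ -4.07°.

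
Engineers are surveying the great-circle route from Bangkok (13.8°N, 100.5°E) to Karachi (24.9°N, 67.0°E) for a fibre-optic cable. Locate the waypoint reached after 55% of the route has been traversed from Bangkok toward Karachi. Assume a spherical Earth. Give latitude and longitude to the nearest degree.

Write both endpoints as unit vectors p₁, p₂ with components (cos φ cos λ, cos φ sin λ, sin φ).
The central angle between the endpoints is δ = arccos(p₁·p₂) ≈ 0.583 rad (33.4°).
Interpolate at f = 0.55 with slerp weights a = sin((1−f)δ)/sin δ ≈ 0.471, b = sin(fδ)/sin δ ≈ 0.572.
p = a·p₁ + b·p₂ ≈ (0.120, 0.928, 0.353); φ = arcsin(p_z) ≈ 20.70°, λ = atan2(p_y, p_x) ≈ 82.66°.

≈ 21°N, 83°E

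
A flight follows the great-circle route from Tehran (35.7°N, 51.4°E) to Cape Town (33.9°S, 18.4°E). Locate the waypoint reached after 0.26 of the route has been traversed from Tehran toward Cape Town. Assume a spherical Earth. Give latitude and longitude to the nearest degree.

≈ (18°N, 42°E)

Write both endpoints as unit vectors p₁, p₂ with components (cos φ cos λ, cos φ sin λ, sin φ).
The central angle between the endpoints is δ = arccos(p₁·p₂) ≈ 1.329 rad (76.1°).
Interpolate at f = 0.26 with slerp weights a = sin((1−f)δ)/sin δ ≈ 0.857, b = sin(fδ)/sin δ ≈ 0.349.
p = a·p₁ + b·p₂ ≈ (0.709, 0.635, 0.306); φ = arcsin(p_z) ≈ 17.80°, λ = atan2(p_y, p_x) ≈ 41.87°.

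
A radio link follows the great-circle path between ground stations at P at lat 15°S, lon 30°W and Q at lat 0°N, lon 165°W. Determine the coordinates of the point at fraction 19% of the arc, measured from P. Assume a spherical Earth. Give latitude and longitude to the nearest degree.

≈ lat 20°S, lon 56°W

The haversine formula gives a central angle δ ≈ 2.323 rad (133.1°) between the endpoints.
Interpolate at f = 0.19 with slerp weights a = sin((1−f)δ)/sin δ ≈ 1.304, b = sin(fδ)/sin δ ≈ 0.585.
p = a·p₁ + b·p₂ ≈ (0.526, -0.781, -0.337); φ = arcsin(p_z) ≈ -19.72°, λ = atan2(p_y, p_x) ≈ -56.06°.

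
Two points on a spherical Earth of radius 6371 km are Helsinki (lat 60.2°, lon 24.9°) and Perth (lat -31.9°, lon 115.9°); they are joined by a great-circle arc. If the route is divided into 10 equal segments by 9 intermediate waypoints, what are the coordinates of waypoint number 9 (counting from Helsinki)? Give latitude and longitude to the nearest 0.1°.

≈ lat -22.0°, lon 108.8°

Convert each endpoint to a unit vector on the sphere (x = cos φ cos λ, y = cos φ sin λ, z = sin φ).
The central angle between the endpoints is δ = arccos(p₁·p₂) ≈ 2.055 rad (117.8°).
Interpolate at f = 9/10 with slerp weights a = sin((1−f)δ)/sin δ ≈ 0.231, b = sin(fδ)/sin δ ≈ 1.086.
p = a·p₁ + b·p₂ ≈ (-0.299, 0.878, -0.374); φ = arcsin(p_z) ≈ -21.96°, λ = atan2(p_y, p_x) ≈ 108.80°.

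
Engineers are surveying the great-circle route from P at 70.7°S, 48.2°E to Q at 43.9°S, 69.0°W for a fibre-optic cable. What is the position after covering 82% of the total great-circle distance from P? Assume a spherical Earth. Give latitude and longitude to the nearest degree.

≈ 53°S, 63°W

The haversine formula gives a central angle δ ≈ 0.994 rad (56.9°) between the endpoints.
Interpolate at f = 0.82 with slerp weights a = sin((1−f)δ)/sin δ ≈ 0.212, b = sin(fδ)/sin δ ≈ 0.868.
p = a·p₁ + b·p₂ ≈ (0.271, -0.532, -0.802); φ = arcsin(p_z) ≈ -53.36°, λ = atan2(p_y, p_x) ≈ -63.00°.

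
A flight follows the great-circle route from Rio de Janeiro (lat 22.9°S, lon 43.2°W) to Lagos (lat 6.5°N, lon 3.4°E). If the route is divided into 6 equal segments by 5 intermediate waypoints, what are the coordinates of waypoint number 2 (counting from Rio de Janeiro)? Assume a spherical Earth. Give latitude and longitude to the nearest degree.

≈ lat 14°S, lon 27°W

The haversine formula gives a central angle δ ≈ 0.946 rad (54.2°) between the endpoints.
Interpolate at f = 2/6 with slerp weights a = sin((1−f)δ)/sin δ ≈ 0.727, b = sin(fδ)/sin δ ≈ 0.382.
p = a·p₁ + b·p₂ ≈ (0.867, -0.436, -0.240); φ = arcsin(p_z) ≈ -13.86°, λ = atan2(p_y, p_x) ≈ -26.68°.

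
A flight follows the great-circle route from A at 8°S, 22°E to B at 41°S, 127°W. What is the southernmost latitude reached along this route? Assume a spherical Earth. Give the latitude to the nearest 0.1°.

The great circle lies in the plane with unit normal n̂ = (p₁ × p₂)/|p₁ × p₂|.
Here n̂_z ≈ -0.461; the vertex latitude is φ_max = arccos|n̂_z| ≈ 62.6°.
Check via Clairaut: cos φ_max = |cos φ₁| · sin C = cos(8.0°)·sin(152.3°) ≈ 0.461, again giving ≈ 62.6°.

≈ 62.6°S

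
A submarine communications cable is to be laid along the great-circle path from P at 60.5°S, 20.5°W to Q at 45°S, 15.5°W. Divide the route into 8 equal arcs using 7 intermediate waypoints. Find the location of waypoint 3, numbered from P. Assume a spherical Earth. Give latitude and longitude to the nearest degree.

Write both endpoints as unit vectors p₁, p₂ with components (cos φ cos λ, cos φ sin λ, sin φ).
The central angle between the endpoints is δ = arccos(p₁·p₂) ≈ 0.275 rad (15.8°).
Interpolate at f = 3/8 with slerp weights a = sin((1−f)δ)/sin δ ≈ 0.630, b = sin(fδ)/sin δ ≈ 0.379.
p = a·p₁ + b·p₂ ≈ (0.549, -0.180, -0.816); φ = arcsin(p_z) ≈ -54.71°, λ = atan2(p_y, p_x) ≈ -18.18°.

≈ 55°S, 18°W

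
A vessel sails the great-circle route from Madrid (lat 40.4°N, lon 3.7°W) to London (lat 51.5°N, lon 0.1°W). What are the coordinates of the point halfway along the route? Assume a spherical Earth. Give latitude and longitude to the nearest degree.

≈ lat 46°N, lon 2°W

Write both endpoints as unit vectors p₁, p₂ with components (cos φ cos λ, cos φ sin λ, sin φ).
The central angle between the endpoints is δ = arccos(p₁·p₂) ≈ 0.199 rad (11.4°).
Interpolate at f = 1/2 with slerp weights a = sin((1−f)δ)/sin δ ≈ 0.502, b = sin(fδ)/sin δ ≈ 0.502.
p = a·p₁ + b·p₂ ≈ (0.695, -0.025, 0.719); φ = arcsin(p_z) ≈ 45.96°, λ = atan2(p_y, p_x) ≈ -2.08°.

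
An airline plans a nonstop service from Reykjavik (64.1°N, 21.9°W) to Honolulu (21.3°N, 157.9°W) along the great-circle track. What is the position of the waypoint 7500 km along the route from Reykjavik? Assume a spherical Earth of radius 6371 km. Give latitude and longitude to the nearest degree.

≈ 41°N, 150°W

From cos δ = sin φ₁ sin φ₂ + cos φ₁ cos φ₂ cos Δλ, the central angle is δ ≈ 1.537 rad (88.1°). The total great-circle distance is δ·R ≈ 1.537 × 6371 ≈ 9791 km, so the target fraction is f = 7500/9791 ≈ 0.766.
Interpolate at f ≈ 0.766 with slerp weights a = sin((1−f)δ)/sin δ ≈ 0.352, b = sin(fδ)/sin δ ≈ 0.924.
p = a·p₁ + b·p₂ ≈ (-0.655, -0.381, 0.652); φ = arcsin(p_z) ≈ 40.72°, λ = atan2(p_y, p_x) ≈ -149.80°.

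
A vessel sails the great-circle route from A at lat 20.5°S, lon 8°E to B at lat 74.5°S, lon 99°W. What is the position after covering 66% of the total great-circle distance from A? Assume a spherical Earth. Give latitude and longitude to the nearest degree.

≈ lat 66°S, lon 21°W

Write both endpoints as unit vectors p₁, p₂ with components (cos φ cos λ, cos φ sin λ, sin φ).
The central angle between the endpoints is δ = arccos(p₁·p₂) ≈ 1.303 rad (74.7°).
Interpolate at f = 0.66 with slerp weights a = sin((1−f)δ)/sin δ ≈ 0.445, b = sin(fδ)/sin δ ≈ 0.786.
p = a·p₁ + b·p₂ ≈ (0.380, -0.149, -0.913); φ = arcsin(p_z) ≈ -65.93°, λ = atan2(p_y, p_x) ≈ -21.50°.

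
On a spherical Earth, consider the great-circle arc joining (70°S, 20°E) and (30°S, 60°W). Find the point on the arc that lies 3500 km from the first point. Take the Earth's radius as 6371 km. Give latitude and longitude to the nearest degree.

Write both endpoints as unit vectors p₁, p₂ with components (cos φ cos λ, cos φ sin λ, sin φ).
The central angle between the endpoints is δ = arccos(p₁·p₂) ≈ 1.022 rad (58.6°). The total great-circle distance is δ·R ≈ 1.022 × 6371 ≈ 6514 km, so the target fraction is f = 3500/6514 ≈ 0.537.
Interpolate at f ≈ 0.537 with slerp weights a = sin((1−f)δ)/sin δ ≈ 0.534, b = sin(fδ)/sin δ ≈ 0.612.
p = a·p₁ + b·p₂ ≈ (0.437, -0.396, -0.808); φ = arcsin(p_z) ≈ -53.87°, λ = atan2(p_y, p_x) ≈ -42.24°.

≈ (54°S, 42°W)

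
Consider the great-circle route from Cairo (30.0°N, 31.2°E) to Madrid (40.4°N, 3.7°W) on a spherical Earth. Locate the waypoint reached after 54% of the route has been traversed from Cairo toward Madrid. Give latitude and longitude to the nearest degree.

≈ 37°N, 13°E

From cos δ = sin φ₁ sin φ₂ + cos φ₁ cos φ₂ cos Δλ, the central angle is δ ≈ 0.526 rad (30.1°).
Interpolate at f = 0.54 with slerp weights a = sin((1−f)δ)/sin δ ≈ 0.477, b = sin(fδ)/sin δ ≈ 0.558.
p = a·p₁ + b·p₂ ≈ (0.778, 0.187, 0.600); φ = arcsin(p_z) ≈ 36.89°, λ = atan2(p_y, p_x) ≈ 13.50°.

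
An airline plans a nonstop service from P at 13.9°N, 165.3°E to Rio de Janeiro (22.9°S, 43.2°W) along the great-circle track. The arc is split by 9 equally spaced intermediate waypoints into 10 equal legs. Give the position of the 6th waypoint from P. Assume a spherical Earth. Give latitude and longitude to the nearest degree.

≈ 22°S, 109°W

From cos δ = sin φ₁ sin φ₂ + cos φ₁ cos φ₂ cos Δλ, the central angle is δ ≈ 2.645 rad (151.6°).
Interpolate at f = 6/10 with slerp weights a = sin((1−f)δ)/sin δ ≈ 1.830, b = sin(fδ)/sin δ ≈ 2.100.
p = a·p₁ + b·p₂ ≈ (-0.308, -0.873, -0.377); φ = arcsin(p_z) ≈ -22.17°, λ = atan2(p_y, p_x) ≈ -109.44°.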